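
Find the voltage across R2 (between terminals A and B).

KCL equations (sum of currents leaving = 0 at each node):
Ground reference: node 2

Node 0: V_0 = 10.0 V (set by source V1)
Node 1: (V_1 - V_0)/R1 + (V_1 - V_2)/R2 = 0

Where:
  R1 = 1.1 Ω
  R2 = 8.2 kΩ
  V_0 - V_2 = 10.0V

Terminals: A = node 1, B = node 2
R1 and R2 are in series across V1 (node 0 → node 1 → node 2), and the output A–B is taken across R2, so this is a voltage divider.
Series current: I = V1/(R1 + R2) = 10/(1.1 + 8200) = 10/8201 = 0.001219 A
V_R2 = I × R2 = V1 × R2/(R1 + R2) = 10 × 8200/8201 = 9.999 V

Final answer: 9.999 V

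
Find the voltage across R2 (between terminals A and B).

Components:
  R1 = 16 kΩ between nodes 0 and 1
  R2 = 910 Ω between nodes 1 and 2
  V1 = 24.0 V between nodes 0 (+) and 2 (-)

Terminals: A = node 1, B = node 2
R1 and R2 are in series across V1 (node 0 → node 1 → node 2), and the output A–B is taken across R2, so this is a voltage divider.
Series current: I = V1/(R1 + R2) = 24/(16000 + 910) = 24/16910 = 0.001419 A
V_R2 = I × R2 = V1 × R2/(R1 + R2) = 24 × 910/16910 = 1.292 V

Final answer: 1.292 V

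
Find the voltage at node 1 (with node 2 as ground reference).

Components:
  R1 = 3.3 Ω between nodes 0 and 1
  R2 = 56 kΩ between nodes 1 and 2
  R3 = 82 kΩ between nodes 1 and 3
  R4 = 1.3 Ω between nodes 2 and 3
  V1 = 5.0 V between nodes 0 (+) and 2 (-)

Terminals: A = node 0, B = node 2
Nodal analysis, taking node 2 as the 0 V reference.
Source V1 fixes V_0 = 5 V.
KCL at each unknown node (sum of currents leaving = 0; resistances in Ω):
  Node 1: (V_1 - 5)/3.3 + (V_1 - 0)/56000 + (V_1 - V_3)/82000 = 0
  Node 3: (V_3 - V_1)/82000 + (V_3 - 0)/1.3 = 0
Collecting terms (coefficients in siemens):
  0.3031·V_1 - 0.0000122·V_3 = 1.515
  0.7692·V_3 - 0.0000122·V_1 = 0
Determinant D = (0.3031)(0.7692) - (-0.0000122)(-0.0000122) = 0.2331
V_1 = [(1.515)(0.7692) - (-0.0000122)(0)]/D = 5 V
V_3 = [(0.3031)(0) - (1.515)(-0.0000122)]/D = 0.00007926 V
The requested potential is V_1 = 5 V.

Final answer: V_1 = 5 V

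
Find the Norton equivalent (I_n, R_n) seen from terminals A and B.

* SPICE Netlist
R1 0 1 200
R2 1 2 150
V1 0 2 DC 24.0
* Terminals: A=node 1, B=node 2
Find the Thévenin equivalent first; then I_n = V_th/R_th and R_n = R_th.
Step 1 — V_th is the open-circuit voltage V_A - V_B (nothing connected across the terminals).
Nodal analysis, taking node 2 as the 0 V reference.
Source V1 fixes V_0 = 24 V.
KCL at each unknown node (sum of currents leaving = 0; resistances in Ω):
  Node 1: (V_1 - 24)/200 + (V_1 - 0)/150 = 0
Collecting terms: 0.01167 × V_1 = 0.12  =>  V_1 = 10.29 V
V_th = V_1 - V_2 = 10.29 - 0 = 10.29 V
Step 2 — R_th: zero the source — replace V1 by a short circuit (node 2 merges into node 0) — and find the resistance seen between A (node 1) and B (node 0).
Reduce the network between node 1 (A) and node 0 (B) by series/parallel combination:
  Rp1 = R1 ‖ R2 (parallel, both between nodes 0 and 1) = 1/(1/200 + 1/150) = 85.71 Ω
R_th = 85.71 Ω
I_n = V_th/R_th = 10.29/85.71 = 0.12 A, and R_n = R_th = 85.71 Ω

Final answer: I_n = 0.12 A, R_n = 85.71 Ω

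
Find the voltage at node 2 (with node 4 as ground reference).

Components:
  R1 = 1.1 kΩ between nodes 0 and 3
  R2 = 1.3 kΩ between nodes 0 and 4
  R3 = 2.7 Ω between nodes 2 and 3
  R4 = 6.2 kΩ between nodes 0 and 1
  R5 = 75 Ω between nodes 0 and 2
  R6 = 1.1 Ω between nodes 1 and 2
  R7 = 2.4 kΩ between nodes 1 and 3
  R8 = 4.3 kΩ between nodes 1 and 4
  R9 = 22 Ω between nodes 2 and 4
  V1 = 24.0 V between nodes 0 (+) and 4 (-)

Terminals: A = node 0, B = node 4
Nodal analysis, taking node 4 as the 0 V reference.
Source V1 fixes V_0 = 24 V.
KCL at each unknown node (sum of currents leaving = 0; resistances in Ω):
  Node 1: (V_1 - 24)/6200 + (V_1 - V_2)/1.1 + (V_1 - V_3)/2400 + (V_1 - 0)/4300 = 0
  Node 2: (V_2 - V_3)/2.7 + (V_2 - 24)/75 + (V_2 - V_1)/1.1 + (V_2 - 0)/22 = 0
  Node 3: (V_3 - 24)/1100 + (V_3 - V_2)/2.7 + (V_3 - V_1)/2400 = 0
Collecting terms (coefficients in siemens):
  0.9099·V_1 - 0.9091·V_2 - 0.0004167·V_3 = 0.003871
  1.338·V_2 - 0.9091·V_1 - 0.3704·V_3 = 0.32
  0.3717·V_3 - 0.0004167·V_1 - 0.3704·V_2 = 0.02182
Solving these 3 simultaneous equations (Gaussian elimination) gives:
  V_1 = 5.754 V, V_2 = 5.752 V, V_3 = 5.797 V
The requested potential is V_2 = 5.752 V.

Final answer: V_2 = 5.752 V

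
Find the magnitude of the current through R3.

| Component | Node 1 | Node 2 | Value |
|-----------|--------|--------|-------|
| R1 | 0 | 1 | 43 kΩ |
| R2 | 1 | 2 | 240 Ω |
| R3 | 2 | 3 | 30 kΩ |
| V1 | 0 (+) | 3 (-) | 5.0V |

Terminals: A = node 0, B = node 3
Nodal analysis, taking node 3 as the 0 V reference.
Source V1 fixes V_0 = 5 V.
KCL at each unknown node (sum of currents leaving = 0; resistances in Ω):
  Node 1: (V_1 - 5)/43000 + (V_1 - V_2)/240 = 0
  Node 2: (V_2 - V_1)/240 + (V_2 - 0)/30000 = 0
Collecting terms (coefficients in siemens):
  0.00419·V_1 - 0.004167·V_2 = 0.0001163
  0.0042·V_2 - 0.004167·V_1 = 0
Determinant D = (0.00419)(0.0042) - (-0.004167)(-0.004167) = 0.0000002366
V_1 = [(0.0001163)(0.0042) - (-0.004167)(0)]/D = 2.064 V
V_2 = [(0.00419)(0) - (0.0001163)(-0.004167)]/D = 2.048 V
I_R3 = (V_2 - V_3)/R3 = (2.048 - 0)/30000 = 0.00006827 A
|I_R3| = 0.00006827 A

Final answer: |I_R3| = 6.827e-05 A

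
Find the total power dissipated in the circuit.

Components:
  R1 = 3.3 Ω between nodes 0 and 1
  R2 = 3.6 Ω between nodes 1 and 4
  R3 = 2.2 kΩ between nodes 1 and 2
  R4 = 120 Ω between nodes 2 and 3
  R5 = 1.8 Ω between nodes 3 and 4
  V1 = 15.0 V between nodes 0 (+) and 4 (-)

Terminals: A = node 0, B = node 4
Nodal analysis, taking node 4 as the 0 V reference.
Source V1 fixes V_0 = 15 V.
KCL at each unknown node (sum of currents leaving = 0; resistances in Ω):
  Node 1: (V_1 - 15)/3.3 + (V_1 - 0)/3.6 + (V_1 - V_2)/2200 = 0
  Node 2: (V_2 - V_1)/2200 + (V_2 - V_3)/120 = 0
  Node 3: (V_3 - V_2)/120 + (V_3 - 0)/1.8 = 0
Collecting terms (coefficients in siemens):
  0.5813·V_1 - 0.0004545·V_2 = 4.545
  0.008788·V_2 - 0.0004545·V_1 - 0.008333·V_3 = 0
  0.5639·V_3 - 0.008333·V_2 = 0
Solving these 3 simultaneous equations (Gaussian elimination) gives:
  V_1 = 7.82 V, V_2 = 0.4102 V, V_3 = 0.006063 V
Power in each resistor, P = (ΔV)²/R:
  P_R1 = (15 - 7.82)²/3.3 = 15.62 W
  P_R2 = (7.82 - 0)²/3.6 = 16.99 W
  P_R3 = (7.82 - 0.4102)²/2200 = 0.02496 W
  P_R4 = (0.4102 - 0.006063)²/120 = 0.001361 W
  P_R5 = (0.006063 - 0)²/1.8 = 0.00002042 W
P_total = P_R1 + P_R2 + P_R3 + P_R4 + P_R5 = 32.64 W

Final answer: 32.64 W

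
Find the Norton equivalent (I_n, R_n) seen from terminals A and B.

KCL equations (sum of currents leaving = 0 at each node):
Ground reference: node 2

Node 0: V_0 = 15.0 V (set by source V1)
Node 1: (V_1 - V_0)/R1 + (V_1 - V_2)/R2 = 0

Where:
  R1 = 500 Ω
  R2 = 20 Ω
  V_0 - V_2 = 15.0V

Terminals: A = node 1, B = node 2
Find the Thévenin equivalent first; then I_n = V_th/R_th and R_n = R_th.
Step 1 — V_th is the open-circuit voltage V_A - V_B (nothing connected across the terminals).
Nodal analysis, taking node 2 as the 0 V reference.
Source V1 fixes V_0 = 15 V.
KCL at each unknown node (sum of currents leaving = 0; resistances in Ω):
  Node 1: (V_1 - 15)/500 + (V_1 - 0)/20 = 0
Collecting terms: 0.052 × V_1 = 0.03  =>  V_1 = 0.5769 V
V_th = V_1 - V_2 = 0.5769 - 0 = 0.5769 V
Step 2 — R_th: zero the source — replace V1 by a short circuit (node 2 merges into node 0) — and find the resistance seen between A (node 1) and B (node 0).
Reduce the network between node 1 (A) and node 0 (B) by series/parallel combination:
  Rp1 = R1 ‖ R2 (parallel, both between nodes 0 and 1) = 1/(1/500 + 1/20) = 19.23 Ω
R_th = 19.23 Ω
I_n = V_th/R_th = 0.5769/19.23 = 0.03 A, and R_n = R_th = 19.23 Ω

Final answer: I_n = 0.03 A, R_n = 19.23 Ω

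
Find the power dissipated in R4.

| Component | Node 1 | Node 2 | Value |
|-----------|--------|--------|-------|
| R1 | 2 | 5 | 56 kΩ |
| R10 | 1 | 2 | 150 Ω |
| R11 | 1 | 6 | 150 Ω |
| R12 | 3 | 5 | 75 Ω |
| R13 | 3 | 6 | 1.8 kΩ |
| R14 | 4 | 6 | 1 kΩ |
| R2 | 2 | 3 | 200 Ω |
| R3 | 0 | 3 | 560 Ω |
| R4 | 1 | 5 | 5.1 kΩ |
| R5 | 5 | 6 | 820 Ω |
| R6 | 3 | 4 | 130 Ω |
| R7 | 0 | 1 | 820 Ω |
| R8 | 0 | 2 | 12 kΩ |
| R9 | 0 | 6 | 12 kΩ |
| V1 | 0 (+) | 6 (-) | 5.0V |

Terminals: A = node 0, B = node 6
Nodal analysis, taking node 6 as the 0 V reference.
Source V1 fixes V_0 = 5 V.
KCL at each unknown node (sum of currents leaving = 0; resistances in Ω):
  Node 1: (V_1 - V_5)/5100 + (V_1 - 5)/820 + (V_1 - V_2)/150 + (V_1 - 0)/150 = 0
  Node 2: (V_2 - V_5)/56000 + (V_2 - V_3)/200 + (V_2 - 5)/12000 + (V_2 - V_1)/150 = 0
  Node 3: (V_3 - V_2)/200 + (V_3 - 5)/560 + (V_3 - V_4)/130 + (V_3 - V_5)/75 + (V_3 - 0)/1800 = 0
  Node 4: (V_4 - V_3)/130 + (V_4 - 0)/1000 = 0
  Node 5: (V_5 - V_2)/56000 + (V_5 - V_1)/5100 + (V_5 - 0)/820 + (V_5 - V_3)/75 = 0
Collecting terms (coefficients in siemens):
  0.01475·V_1 - 0.006667·V_2 - 0.0001961·V_5 = 0.006098
  0.01177·V_2 - 0.006667·V_1 - 0.005·V_3 - 0.00001786·V_5 = 0.0004167
  0.02837·V_3 - 0.005·V_2 - 0.007692·V_4 - 0.01333·V_5 = 0.008929
  0.008692·V_4 - 0.007692·V_3 = 0
  0.01477·V_5 - 0.0001961·V_1 - 0.00001786·V_2 - 0.01333·V_3 = 0
Solving these 5 simultaneous equations (Gaussian elimination) gives:
  V_1 = 1.033 V, V_2 = 1.327 V, V_3 = 1.656 V, V_4 = 1.465 V
  V_5 = 1.511 V
I_R4 = (V_1 - V_5)/R4 = (1.033 - 1.511)/5100 = -0.00009361 A
P_R4 = I_R4² × R4 = (-0.00009361)² × 5100 = 0.00004469 W

Final answer: 4.469e-05 W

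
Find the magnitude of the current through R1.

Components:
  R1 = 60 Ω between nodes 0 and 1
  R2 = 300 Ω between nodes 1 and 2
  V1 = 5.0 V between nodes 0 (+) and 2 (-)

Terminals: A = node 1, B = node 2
Nodal analysis, taking node 2 as the 0 V reference.
Source V1 fixes V_0 = 5 V.
KCL at each unknown node (sum of currents leaving = 0; resistances in Ω):
  Node 1: (V_1 - 5)/60 + (V_1 - 0)/300 = 0
Collecting terms: 0.02 × V_1 = 0.08333  =>  V_1 = 4.167 V
I_R1 = (V_0 - V_1)/R1 = (5 - 4.167)/60 = 0.01389 A
|I_R1| = 0.01389 A

Final answer: |I_R1| = 0.01389 A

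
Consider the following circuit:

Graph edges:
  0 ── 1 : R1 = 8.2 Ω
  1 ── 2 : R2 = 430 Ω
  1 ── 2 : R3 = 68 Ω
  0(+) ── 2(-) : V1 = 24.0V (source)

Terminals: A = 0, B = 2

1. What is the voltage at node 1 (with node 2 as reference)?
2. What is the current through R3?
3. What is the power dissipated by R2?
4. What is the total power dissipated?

Nodal analysis, taking node 2 as the 0 V reference.
Source V1 fixes V_0 = 24 V.
KCL at each unknown node (sum of currents leaving = 0; resistances in Ω):
  Node 1: (V_1 - 24)/8.2 + (V_1 - 0)/430 + (V_1 - 0)/68 = 0
Collecting terms: 0.139 × V_1 = 2.927  =>  V_1 = 21.06 V
Part 1:
  Read off the nodal solution: V_1 = 21.06 V
Part 2:
  I_R3 = (V_1 - V_2)/R3 = (21.06 - 0)/68 = 0.3097 A
  Magnitude: I_R3 = 0.3097 A
Part 3:
  I_R2 = (V_1 - V_2)/R2 = (21.06 - 0)/430 = 0.04897 A
  P_R2 = I_R2² × R2 = (0.04897)² × 430 = 1.031 W
Part 4:
  Power in each resistor, P = (ΔV)²/R:
    P_R1 = (24 - 21.06)²/8.2 = 1.055 W
    P_R2 = (21.06 - 0)²/430 = 1.031 W
    P_R3 = (21.06 - 0)²/68 = 6.522 W
  P_total = P_R1 + P_R2 + P_R3 = 8.608 W

Final answers:
1. V_1 = 21.06 V
2. I_R3 = 0.3097 A
3. P_R2 = 1.031 W
4. P_total = 8.608 W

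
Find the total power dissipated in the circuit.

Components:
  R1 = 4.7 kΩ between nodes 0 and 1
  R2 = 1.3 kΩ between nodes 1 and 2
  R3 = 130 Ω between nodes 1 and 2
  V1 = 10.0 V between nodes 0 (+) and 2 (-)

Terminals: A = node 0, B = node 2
Nodal analysis, taking node 2 as the 0 V reference.
Source V1 fixes V_0 = 10 V.
KCL at each unknown node (sum of currents leaving = 0; resistances in Ω):
  Node 1: (V_1 - 10)/4700 + (V_1 - 0)/1300 + (V_1 - 0)/130 = 0
Collecting terms: 0.008674 × V_1 = 0.002128  =>  V_1 = 0.2453 V
Power in each resistor, P = (ΔV)²/R:
  P_R1 = (10 - 0.2453)²/4700 = 0.02025 W
  P_R2 = (0.2453 - 0)²/1300 = 0.00004628 W
  P_R3 = (0.2453 - 0)²/130 = 0.0004628 W
P_total = P_R1 + P_R2 + P_R3 = 0.02075 W

Final answer: 0.02075 W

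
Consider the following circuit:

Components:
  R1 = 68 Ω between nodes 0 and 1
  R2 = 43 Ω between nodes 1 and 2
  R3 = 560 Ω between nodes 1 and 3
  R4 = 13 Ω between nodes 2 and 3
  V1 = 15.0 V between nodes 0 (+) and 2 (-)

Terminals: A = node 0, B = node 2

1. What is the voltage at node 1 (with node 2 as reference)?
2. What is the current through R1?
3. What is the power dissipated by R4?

Nodal analysis, taking node 2 as the 0 V reference.
Source V1 fixes V_0 = 15 V.
KCL at each unknown node (sum of currents leaving = 0; resistances in Ω):
  Node 1: (V_1 - 15)/68 + (V_1 - 0)/43 + (V_1 - V_3)/560 = 0
  Node 3: (V_3 - V_1)/560 + (V_3 - 0)/13 = 0
Collecting terms (coefficients in siemens):
  0.03975·V_1 - 0.001786·V_3 = 0.2206
  0.07871·V_3 - 0.001786·V_1 = 0
Determinant D = (0.03975)(0.07871) - (-0.001786)(-0.001786) = 0.003125
V_1 = [(0.2206)(0.07871) - (-0.001786)(0)]/D = 5.555 V
V_3 = [(0.03975)(0) - (0.2206)(-0.001786)]/D = 0.126 V
Part 1:
  Read off the nodal solution: V_1 = 5.555 V
Part 2:
  I_R1 = (V_0 - V_1)/R1 = (15 - 5.555)/68 = 0.1389 A
  Magnitude: I_R1 = 0.1389 A
Part 3:
  I_R4 = (V_2 - V_3)/R4 = (0 - 0.126)/13 = -0.009695 A
  P_R4 = I_R4² × R4 = (-0.009695)² × 13 = 0.001222 W

Final answers:
1. V_1 = 5.555 V
2. I_R1 = 0.1389 A
3. P_R4 = 0.001222 W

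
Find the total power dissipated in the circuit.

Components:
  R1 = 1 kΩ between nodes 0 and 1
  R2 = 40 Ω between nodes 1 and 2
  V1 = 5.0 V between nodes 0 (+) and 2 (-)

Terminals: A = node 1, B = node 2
Nodal analysis, taking node 2 as the 0 V reference.
Source V1 fixes V_0 = 5 V.
KCL at each unknown node (sum of currents leaving = 0; resistances in Ω):
  Node 1: (V_1 - 5)/1000 + (V_1 - 0)/40 = 0
Collecting terms: 0.026 × V_1 = 0.005  =>  V_1 = 0.1923 V
Power in each resistor, P = (ΔV)²/R:
  P_R1 = (5 - 0.1923)²/1000 = 0.02311 W
  P_R2 = (0.1923 - 0)²/40 = 0.0009246 W
P_total = P_R1 + P_R2 = 0.02404 W

Final answer: 0.02404 W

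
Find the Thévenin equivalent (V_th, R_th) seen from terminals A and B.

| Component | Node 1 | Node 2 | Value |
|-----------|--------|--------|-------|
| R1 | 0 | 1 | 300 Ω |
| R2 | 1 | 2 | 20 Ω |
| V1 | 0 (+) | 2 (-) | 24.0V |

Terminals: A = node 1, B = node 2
Step 1 — V_th is the open-circuit voltage V_A - V_B (nothing connected across the terminals).
Nodal analysis, taking node 2 as the 0 V reference.
Source V1 fixes V_0 = 24 V.
KCL at each unknown node (sum of currents leaving = 0; resistances in Ω):
  Node 1: (V_1 - 24)/300 + (V_1 - 0)/20 = 0
Collecting terms: 0.05333 × V_1 = 0.08  =>  V_1 = 1.5 V
V_th = V_1 - V_2 = 1.5 - 0 = 1.5 V
Step 2 — R_th: zero the source — replace V1 by a short circuit (node 2 merges into node 0) — and find the resistance seen between A (node 1) and B (node 0).
Reduce the network between node 1 (A) and node 0 (B) by series/parallel combination:
  Rp1 = R1 ‖ R2 (parallel, both between nodes 0 and 1) = 1/(1/300 + 1/20) = 18.75 Ω
R_th = 18.75 Ω

Final answer: V_th = 1.5 V, R_th = 18.75 Ω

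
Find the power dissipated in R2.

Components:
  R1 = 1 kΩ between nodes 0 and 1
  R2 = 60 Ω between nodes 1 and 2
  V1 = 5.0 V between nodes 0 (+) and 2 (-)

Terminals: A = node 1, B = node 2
Nodal analysis, taking node 2 as the 0 V reference.
Source V1 fixes V_0 = 5 V.
KCL at each unknown node (sum of currents leaving = 0; resistances in Ω):
  Node 1: (V_1 - 5)/1000 + (V_1 - 0)/60 = 0
Collecting terms: 0.01767 × V_1 = 0.005  =>  V_1 = 0.283 V
I_R2 = (V_1 - V_2)/R2 = (0.283 - 0)/60 = 0.004717 A
P_R2 = I_R2² × R2 = (0.004717)² × 60 = 0.001335 W

Final answer: 0.001335 W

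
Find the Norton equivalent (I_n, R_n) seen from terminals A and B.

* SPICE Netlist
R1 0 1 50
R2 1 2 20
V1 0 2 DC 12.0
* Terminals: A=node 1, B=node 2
Find the Thévenin equivalent first; then I_n = V_th/R_th and R_n = R_th.
Step 1 — V_th is the open-circuit voltage V_A - V_B (nothing connected across the terminals).
Nodal analysis, taking node 2 as the 0 V reference.
Source V1 fixes V_0 = 12 V.
KCL at each unknown node (sum of currents leaving = 0; resistances in Ω):
  Node 1: (V_1 - 12)/50 + (V_1 - 0)/20 = 0
Collecting terms: 0.07 × V_1 = 0.24  =>  V_1 = 3.429 V
V_th = V_1 - V_2 = 3.429 - 0 = 3.429 V
Step 2 — R_th: zero the source — replace V1 by a short circuit (node 2 merges into node 0) — and find the resistance seen between A (node 1) and B (node 0).
Reduce the network between node 1 (A) and node 0 (B) by series/parallel combination:
  Rp1 = R1 ‖ R2 (parallel, both between nodes 0 and 1) = 1/(1/50 + 1/20) = 14.29 Ω
R_th = 14.29 Ω
I_n = V_th/R_th = 3.429/14.29 = 0.24 A, and R_n = R_th = 14.29 Ω

Final answer: I_n = 0.24 A, R_n = 14.29 Ω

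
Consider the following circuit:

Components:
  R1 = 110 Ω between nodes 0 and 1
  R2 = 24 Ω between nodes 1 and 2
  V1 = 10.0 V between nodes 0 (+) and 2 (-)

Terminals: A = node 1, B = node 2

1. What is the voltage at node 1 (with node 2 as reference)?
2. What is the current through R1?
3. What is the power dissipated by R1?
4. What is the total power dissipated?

Nodal analysis, taking node 2 as the 0 V reference.
Source V1 fixes V_0 = 10 V.
KCL at each unknown node (sum of currents leaving = 0; resistances in Ω):
  Node 1: (V_1 - 10)/110 + (V_1 - 0)/24 = 0
Collecting terms: 0.05076 × V_1 = 0.09091  =>  V_1 = 1.791 V
Part 1:
  Read off the nodal solution: V_1 = 1.791 V
Part 2:
  I_R1 = (V_0 - V_1)/R1 = (10 - 1.791)/110 = 0.07463 A
  Magnitude: I_R1 = 0.07463 A
Part 3:
  I_R1 = (V_0 - V_1)/R1 = (10 - 1.791)/110 = 0.07463 A
  P_R1 = I_R1² × R1 = (0.07463)² × 110 = 0.6126 W
Part 4:
  Power in each resistor, P = (ΔV)²/R:
    P_R1 = (10 - 1.791)²/110 = 0.6126 W
    P_R2 = (1.791 - 0)²/24 = 0.1337 W
  P_total = P_R1 + P_R2 = 0.7463 W

Final answers:
1. V_1 = 1.791 V
2. I_R1 = 0.07463 A
3. P_R1 = 0.6126 W
4. P_total = 0.7463 W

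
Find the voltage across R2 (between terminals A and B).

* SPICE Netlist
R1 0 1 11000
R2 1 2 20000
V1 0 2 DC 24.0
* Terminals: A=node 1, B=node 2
R1 and R2 are in series across V1 (node 0 → node 1 → node 2), and the output A–B is taken across R2, so this is a voltage divider.
Series current: I = V1/(R1 + R2) = 24/(11000 + 20000) = 24/31000 = 0.0007742 A
V_R2 = I × R2 = V1 × R2/(R1 + R2) = 24 × 20000/31000 = 15.48 V

Final answer: 15.48 V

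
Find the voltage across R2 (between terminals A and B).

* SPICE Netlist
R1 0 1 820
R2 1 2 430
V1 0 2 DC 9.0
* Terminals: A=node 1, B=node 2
R1 and R2 are in series across V1 (node 0 → node 1 → node 2), and the output A–B is taken across R2, so this is a voltage divider.
Series current: I = V1/(R1 + R2) = 9/(820 + 430) = 9/1250 = 0.0072 A
V_R2 = I × R2 = V1 × R2/(R1 + R2) = 9 × 430/1250 = 3.096 V

Final answer: 3.096 V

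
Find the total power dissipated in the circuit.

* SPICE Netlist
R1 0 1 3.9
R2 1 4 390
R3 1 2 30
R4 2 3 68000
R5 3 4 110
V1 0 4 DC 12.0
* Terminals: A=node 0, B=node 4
Nodal analysis, taking node 4 as the 0 V reference.
Source V1 fixes V_0 = 12 V.
KCL at each unknown node (sum of currents leaving = 0; resistances in Ω):
  Node 1: (V_1 - 12)/3.9 + (V_1 - 0)/390 + (V_1 - V_2)/30 = 0
  Node 2: (V_2 - V_1)/30 + (V_2 - V_3)/68000 = 0
  Node 3: (V_3 - V_2)/68000 + (V_3 - 0)/110 = 0
Collecting terms (coefficients in siemens):
  0.2923·V_1 - 0.03333·V_2 = 3.077
  0.03335·V_2 - 0.03333·V_1 - 0.00001471·V_3 = 0
  0.009106·V_3 - 0.00001471·V_2 = 0
Solving these 3 simultaneous equations (Gaussian elimination) gives:
  V_1 = 11.88 V, V_2 = 11.88 V, V_3 = 0.01918 V
Power in each resistor, P = (ΔV)²/R:
  P_R1 = (12 - 11.88)²/3.9 = 0.003661 W
  P_R2 = (11.88 - 0)²/390 = 0.3619 W
  P_R3 = (11.88 - 11.88)²/30 = 0.000000912 W
  P_R4 = (11.88 - 0.01918)²/68000 = 0.002067 W
  P_R5 = (0.01918 - 0)²/110 = 0.000003344 W
P_total = P_R1 + P_R2 + P_R3 + P_R4 + P_R5 = 0.3676 W

Final answer: 0.3676 W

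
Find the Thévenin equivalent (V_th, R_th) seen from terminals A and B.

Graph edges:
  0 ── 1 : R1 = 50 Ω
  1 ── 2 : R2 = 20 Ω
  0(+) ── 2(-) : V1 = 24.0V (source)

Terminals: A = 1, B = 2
Step 1 — V_th is the open-circuit voltage V_A - V_B (nothing connected across the terminals).
Nodal analysis, taking node 2 as the 0 V reference.
Source V1 fixes V_0 = 24 V.
KCL at each unknown node (sum of currents leaving = 0; resistances in Ω):
  Node 1: (V_1 - 24)/50 + (V_1 - 0)/20 = 0
Collecting terms: 0.07 × V_1 = 0.48  =>  V_1 = 6.857 V
V_th = V_1 - V_2 = 6.857 - 0 = 6.857 V
Step 2 — R_th: zero the source — replace V1 by a short circuit (node 2 merges into node 0) — and find the resistance seen between A (node 1) and B (node 0).
Reduce the network between node 1 (A) and node 0 (B) by series/parallel combination:
  Rp1 = R1 ‖ R2 (parallel, both between nodes 0 and 1) = 1/(1/50 + 1/20) = 14.29 Ω
R_th = 14.29 Ω

Final answer: V_th = 6.857 V, R_th = 14.29 Ω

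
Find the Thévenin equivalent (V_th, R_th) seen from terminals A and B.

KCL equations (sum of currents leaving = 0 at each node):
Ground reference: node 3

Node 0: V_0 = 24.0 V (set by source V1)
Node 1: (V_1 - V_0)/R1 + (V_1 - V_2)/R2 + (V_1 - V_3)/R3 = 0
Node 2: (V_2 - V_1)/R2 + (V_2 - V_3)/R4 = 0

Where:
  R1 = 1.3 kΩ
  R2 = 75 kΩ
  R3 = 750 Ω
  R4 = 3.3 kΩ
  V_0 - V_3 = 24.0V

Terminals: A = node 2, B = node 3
Step 1 — V_th is the open-circuit voltage V_A - V_B (nothing connected across the terminals).
Nodal analysis, taking node 3 as the 0 V reference.
Source V1 fixes V_0 = 24 V.
KCL at each unknown node (sum of currents leaving = 0; resistances in Ω):
  Node 1: (V_1 - 24)/1300 + (V_1 - V_2)/75000 + (V_1 - 0)/750 = 0
  Node 2: (V_2 - V_1)/75000 + (V_2 - 0)/3300 = 0
Collecting terms (coefficients in siemens):
  0.002116·V_1 - 0.00001333·V_2 = 0.01846
  0.0003164·V_2 - 0.00001333·V_1 = 0
Determinant D = (0.002116)(0.0003164) - (-0.00001333)(-0.00001333) = 0.0000006692
V_1 = [(0.01846)(0.0003164) - (-0.00001333)(0)]/D = 8.727 V
V_2 = [(0.002116)(0) - (0.01846)(-0.00001333)]/D = 0.3678 V
V_th = V_2 - V_3 = 0.3678 - 0 = 0.3678 V
Step 2 — R_th: zero the source — replace V1 by a short circuit (node 3 merges into node 0) — and find the resistance seen between A (node 2) and B (node 0).
Reduce the network between node 2 (A) and node 0 (B) by series/parallel combination:
  Rp1 = R1 ‖ R3 (parallel, both between nodes 0 and 1) = 1/(1/1300 + 1/750) = 475.6 Ω
  Rs1 = R2 + Rp1 (series, joined only at node 1) = 75000 + 475.6 = 75480 Ω
  Rp2 = R4 ‖ Rs1 (parallel, both between nodes 0 and 2) = 1/(1/3300 + 1/75480) = 3162 Ω
R_th = 3.162 kΩ

Final answer: V_th = 0.3678 V, R_th = 3.162 kΩ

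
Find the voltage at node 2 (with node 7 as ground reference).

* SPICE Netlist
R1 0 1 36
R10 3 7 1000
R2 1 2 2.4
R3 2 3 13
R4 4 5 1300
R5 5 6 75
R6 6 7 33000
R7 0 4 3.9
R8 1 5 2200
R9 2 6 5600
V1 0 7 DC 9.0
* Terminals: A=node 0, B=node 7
Nodal analysis, taking node 7 as the 0 V reference.
Source V1 fixes V_0 = 9 V.
KCL at each unknown node (sum of currents leaving = 0; resistances in Ω):
  Node 1: (V_1 - 9)/36 + (V_1 - V_2)/2.4 + (V_1 - V_5)/2200 = 0
  Node 2: (V_2 - V_1)/2.4 + (V_2 - V_3)/13 + (V_2 - V_6)/5600 = 0
  Node 3: (V_3 - V_2)/13 + (V_3 - 0)/1000 = 0
  Node 4: (V_4 - V_5)/1300 + (V_4 - 9)/3.9 = 0
  Node 5: (V_5 - V_4)/1300 + (V_5 - V_6)/75 + (V_5 - V_1)/2200 = 0
  Node 6: (V_6 - V_5)/75 + (V_6 - 0)/33000 + (V_6 - V_2)/5600 = 0
Collecting terms (coefficients in siemens):
  0.4449·V_1 - 0.4167·V_2 - 0.0004545·V_5 = 0.25
  0.4938·V_2 - 0.4167·V_1 - 0.07692·V_3 - 0.0001786·V_6 = 0
  0.07792·V_3 - 0.07692·V_2 = 0
  0.2572·V_4 - 0.0007692·V_5 = 2.308
  0.01456·V_5 - 0.0004545·V_1 - 0.0007692·V_4 - 0.01333·V_6 = 0
  0.01354·V_6 - 0.0001786·V_2 - 0.01333·V_5 = 0
Solving these 6 simultaneous equations (Gaussian elimination) gives:
  V_1 = 8.691 V, V_2 = 8.671 V, V_3 = 8.56 V, V_4 = 8.999 V
  V_5 = 8.673 V, V_6 = 8.654 V
The requested potential is V_2 = 8.671 V.

Final answer: V_2 = 8.671 V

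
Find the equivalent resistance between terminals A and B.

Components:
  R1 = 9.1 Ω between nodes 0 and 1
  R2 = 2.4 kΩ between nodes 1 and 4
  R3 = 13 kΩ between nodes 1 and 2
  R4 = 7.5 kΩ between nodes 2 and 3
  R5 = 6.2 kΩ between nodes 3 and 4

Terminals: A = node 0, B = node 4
Reduce the network between node 0 (A) and node 4 (B) by series/parallel combination:
  Rs1 = R3 + R4 (series, joined only at node 2) = 13000 + 7500 = 20500 Ω
  Rs2 = R5 + Rs1 (series, joined only at node 3) = 6200 + 20500 = 26700 Ω
  Rp1 = R2 ‖ Rs2 (parallel, both between nodes 1 and 4) = 1/(1/2400 + 1/26700) = 2202 Ω
  Rs3 = R1 + Rp1 (series, joined only at node 1) = 9.1 + 2202 = 2211 Ω
R_eq = 2.211 kΩ

Final answer: 2.211 kΩ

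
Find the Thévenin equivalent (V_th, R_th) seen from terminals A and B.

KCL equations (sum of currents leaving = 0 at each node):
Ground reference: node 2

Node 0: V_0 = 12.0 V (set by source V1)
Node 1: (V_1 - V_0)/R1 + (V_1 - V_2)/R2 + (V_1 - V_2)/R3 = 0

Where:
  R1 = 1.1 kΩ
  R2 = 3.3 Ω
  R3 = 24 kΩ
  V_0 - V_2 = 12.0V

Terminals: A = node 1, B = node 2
Step 1 — V_th is the open-circuit voltage V_A - V_B (nothing connected across the terminals).
Nodal analysis, taking node 2 as the 0 V reference.
Source V1 fixes V_0 = 12 V.
KCL at each unknown node (sum of currents leaving = 0; resistances in Ω):
  Node 1: (V_1 - 12)/1100 + (V_1 - 0)/3.3 + (V_1 - 0)/24000 = 0
Collecting terms: 0.304 × V_1 = 0.01091  =>  V_1 = 0.03589 V
V_th = V_1 - V_2 = 0.03589 - 0 = 0.03589 V
Step 2 — R_th: zero the source — replace V1 by a short circuit (node 2 merges into node 0) — and find the resistance seen between A (node 1) and B (node 0).
Reduce the network between node 1 (A) and node 0 (B) by series/parallel combination:
  Rp1 = R1 ‖ R2 ‖ R3 (parallel, all between nodes 0 and 1) = 1/(1/1100 + 1/3.3 + 1/24000) = 3.29 Ω
R_th = 3.29 Ω

Final answer: V_th = 0.03589 V, R_th = 3.29 Ω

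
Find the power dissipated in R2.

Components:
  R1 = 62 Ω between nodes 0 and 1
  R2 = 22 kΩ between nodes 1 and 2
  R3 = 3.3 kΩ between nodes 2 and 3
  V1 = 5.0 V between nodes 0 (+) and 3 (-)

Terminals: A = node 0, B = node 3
Nodal analysis, taking node 3 as the 0 V reference.
Source V1 fixes V_0 = 5 V.
KCL at each unknown node (sum of currents leaving = 0; resistances in Ω):
  Node 1: (V_1 - 5)/62 + (V_1 - V_2)/22000 = 0
  Node 2: (V_2 - V_1)/22000 + (V_2 - 0)/3300 = 0
Collecting terms (coefficients in siemens):
  0.01617·V_1 - 0.00004545·V_2 = 0.08065
  0.0003485·V_2 - 0.00004545·V_1 = 0
Determinant D = (0.01617)(0.0003485) - (-0.00004545)(-0.00004545) = 0.000005634
V_1 = [(0.08065)(0.0003485) - (-0.00004545)(0)]/D = 4.988 V
V_2 = [(0.01617)(0) - (0.08065)(-0.00004545)]/D = 0.6506 V
I_R2 = (V_1 - V_2)/R2 = (4.988 - 0.6506)/22000 = 0.0001971 A
P_R2 = I_R2² × R2 = (0.0001971)² × 22000 = 0.0008551 W

Final answer: 0.0008551 W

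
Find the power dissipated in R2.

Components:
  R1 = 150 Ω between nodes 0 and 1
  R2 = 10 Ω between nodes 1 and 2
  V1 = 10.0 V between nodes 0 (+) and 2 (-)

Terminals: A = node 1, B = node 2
Nodal analysis, taking node 2 as the 0 V reference.
Source V1 fixes V_0 = 10 V.
KCL at each unknown node (sum of currents leaving = 0; resistances in Ω):
  Node 1: (V_1 - 10)/150 + (V_1 - 0)/10 = 0
Collecting terms: 0.1067 × V_1 = 0.06667  =>  V_1 = 0.625 V
I_R2 = (V_1 - V_2)/R2 = (0.625 - 0)/10 = 0.0625 A
P_R2 = I_R2² × R2 = (0.0625)² × 10 = 0.03906 W

Final answer: 0.03906 W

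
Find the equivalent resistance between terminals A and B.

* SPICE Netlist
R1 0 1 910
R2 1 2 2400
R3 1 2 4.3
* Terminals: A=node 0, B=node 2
Reduce the network between node 0 (A) and node 2 (B) by series/parallel combination:
  Rp1 = R2 ‖ R3 (parallel, both between nodes 1 and 2) = 1/(1/2400 + 1/4.3) = 4.292 Ω
  Rs1 = R1 + Rp1 (series, joined only at node 1) = 910 + 4.292 = 914.3 Ω
R_eq = 914.3 Ω

Final answer: 914.3 Ω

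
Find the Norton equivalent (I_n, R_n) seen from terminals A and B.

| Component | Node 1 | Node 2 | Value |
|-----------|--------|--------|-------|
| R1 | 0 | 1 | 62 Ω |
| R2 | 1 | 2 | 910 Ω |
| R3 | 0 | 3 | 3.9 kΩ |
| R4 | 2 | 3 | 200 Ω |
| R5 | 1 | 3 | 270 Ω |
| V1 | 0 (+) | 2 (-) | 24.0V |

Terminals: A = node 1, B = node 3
Find the Thévenin equivalent first; then I_n = V_th/R_th and R_n = R_th.
Step 1 — V_th is the open-circuit voltage V_A - V_B (nothing connected across the terminals).
Nodal analysis, taking node 2 as the 0 V reference.
Source V1 fixes V_0 = 24 V.
KCL at each unknown node (sum of currents leaving = 0; resistances in Ω):
  Node 1: (V_1 - 24)/62 + (V_1 - 0)/910 + (V_1 - V_3)/270 = 0
  Node 3: (V_3 - 24)/3900 + (V_3 - 0)/200 + (V_3 - V_1)/270 = 0
Collecting terms (coefficients in siemens):
  0.02093·V_1 - 0.003704·V_3 = 0.3871
  0.00896·V_3 - 0.003704·V_1 = 0.006154
Determinant D = (0.02093)(0.00896) - (-0.003704)(-0.003704) = 0.0001738
V_1 = [(0.3871)(0.00896) - (-0.003704)(0.006154)]/D = 20.08 V
V_3 = [(0.02093)(0.006154) - (0.3871)(-0.003704)]/D = 8.989 V
V_th = V_1 - V_3 = 20.08 - 8.989 = 11.1 V
Step 2 — R_th: zero the source — replace V1 by a short circuit (node 2 merges into node 0) — and find the resistance seen between A (node 1) and B (node 3).
Reduce the network between node 1 (A) and node 3 (B) by series/parallel combination:
  Rp1 = R1 ‖ R2 (parallel, both between nodes 0 and 1) = 1/(1/62 + 1/910) = 58.05 Ω
  Rp2 = R3 ‖ R4 (parallel, both between nodes 0 and 3) = 1/(1/3900 + 1/200) = 190.2 Ω
  Rs1 = Rp1 + Rp2 (series, joined only at node 0) = 58.05 + 190.2 = 248.3 Ω
  Rp3 = R5 ‖ Rs1 (parallel, both between nodes 1 and 3) = 1/(1/270 + 1/248.3) = 129.3 Ω
R_th = 129.3 Ω
I_n = V_th/R_th = 11.1/129.3 = 0.08578 A, and R_n = R_th = 129.3 Ω

Final answer: I_n = 0.08578 A, R_n = 129.3 Ω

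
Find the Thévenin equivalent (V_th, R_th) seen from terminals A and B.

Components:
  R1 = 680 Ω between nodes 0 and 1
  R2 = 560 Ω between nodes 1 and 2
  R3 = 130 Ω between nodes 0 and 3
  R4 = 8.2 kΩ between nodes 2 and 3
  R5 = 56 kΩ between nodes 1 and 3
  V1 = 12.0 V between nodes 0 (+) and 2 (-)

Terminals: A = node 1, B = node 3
Step 1 — V_th is the open-circuit voltage V_A - V_B (nothing connected across the terminals).
Nodal analysis, taking node 2 as the 0 V reference.
Source V1 fixes V_0 = 12 V.
KCL at each unknown node (sum of currents leaving = 0; resistances in Ω):
  Node 1: (V_1 - 12)/680 + (V_1 - 0)/560 + (V_1 - V_3)/56000 = 0
  Node 3: (V_3 - 12)/130 + (V_3 - 0)/8200 + (V_3 - V_1)/56000 = 0
Collecting terms (coefficients in siemens):
  0.003274·V_1 - 0.00001786·V_3 = 0.01765
  0.007832·V_3 - 0.00001786·V_1 = 0.09231
Determinant D = (0.003274)(0.007832) - (-0.00001786)(-0.00001786) = 0.00002564
V_1 = [(0.01765)(0.007832) - (-0.00001786)(0.09231)]/D = 5.454 V
V_3 = [(0.003274)(0.09231) - (0.01765)(-0.00001786)]/D = 11.8 V
V_th = V_1 - V_3 = 5.454 - 11.8 = -6.344 V
Step 2 — R_th: zero the source — replace V1 by a short circuit (node 2 merges into node 0) — and find the resistance seen between A (node 1) and B (node 3).
Reduce the network between node 1 (A) and node 3 (B) by series/parallel combination:
  Rp1 = R1 ‖ R2 (parallel, both between nodes 0 and 1) = 1/(1/680 + 1/560) = 307.1 Ω
  Rp2 = R3 ‖ R4 (parallel, both between nodes 0 and 3) = 1/(1/130 + 1/8200) = 128 Ω
  Rs1 = Rp1 + Rp2 (series, joined only at node 0) = 307.1 + 128 = 435.1 Ω
  Rp3 = R5 ‖ Rs1 (parallel, both between nodes 1 and 3) = 1/(1/56000 + 1/435.1) = 431.7 Ω
R_th = 431.7 Ω

Final answer: V_th = -6.344 V, R_th = 431.7 Ω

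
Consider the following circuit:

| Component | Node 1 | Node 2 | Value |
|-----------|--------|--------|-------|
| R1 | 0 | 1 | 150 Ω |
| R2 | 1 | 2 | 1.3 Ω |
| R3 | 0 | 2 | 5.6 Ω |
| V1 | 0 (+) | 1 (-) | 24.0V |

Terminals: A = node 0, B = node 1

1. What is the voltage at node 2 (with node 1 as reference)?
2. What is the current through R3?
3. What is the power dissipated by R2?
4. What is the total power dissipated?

Nodal analysis, taking node 1 as the 0 V reference.
Source V1 fixes V_0 = 24 V.
KCL at each unknown node (sum of currents leaving = 0; resistances in Ω):
  Node 2: (V_2 - 0)/1.3 + (V_2 - 24)/5.6 = 0
Collecting terms: 0.9478 × V_2 = 4.286  =>  V_2 = 4.522 V
Part 1:
  Read off the nodal solution: V_2 = 4.522 V
Part 2:
  I_R3 = (V_0 - V_2)/R3 = (24 - 4.522)/5.6 = 3.478 A
  Magnitude: I_R3 = 3.478 A
Part 3:
  I_R2 = (V_1 - V_2)/R2 = (0 - 4.522)/1.3 = -3.478 A
  P_R2 = I_R2² × R2 = (-3.478)² × 1.3 = 15.73 W
Part 4:
  Power in each resistor, P = (ΔV)²/R:
    P_R1 = (24 - 0)²/150 = 3.84 W
    P_R2 = (0 - 4.522)²/1.3 = 15.73 W
    P_R3 = (24 - 4.522)²/5.6 = 67.75 W
  P_total = P_R1 + P_R2 + P_R3 = 87.32 W

Final answers:
1. V_2 = 4.522 V
2. I_R3 = 3.478 A
3. P_R2 = 15.73 W
4. P_total = 87.32 W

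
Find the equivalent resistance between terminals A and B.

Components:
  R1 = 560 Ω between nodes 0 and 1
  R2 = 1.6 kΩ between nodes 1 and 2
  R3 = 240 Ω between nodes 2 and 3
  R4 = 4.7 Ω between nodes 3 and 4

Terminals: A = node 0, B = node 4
Reduce the network between node 0 (A) and node 4 (B) by series/parallel combination:
  Rs1 = R1 + R2 (series, joined only at node 1) = 560 + 1600 = 2160 Ω
  Rs2 = R3 + Rs1 (series, joined only at node 2) = 240 + 2160 = 2400 Ω
  Rs3 = R4 + Rs2 (series, joined only at node 3) = 4.7 + 2400 = 2405 Ω
R_eq = 2.405 kΩ

Final answer: 2.405 kΩ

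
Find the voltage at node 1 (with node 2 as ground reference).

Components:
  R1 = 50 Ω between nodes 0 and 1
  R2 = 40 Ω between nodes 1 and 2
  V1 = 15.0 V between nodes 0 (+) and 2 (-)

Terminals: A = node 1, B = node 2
Nodal analysis, taking node 2 as the 0 V reference.
Source V1 fixes V_0 = 15 V.
KCL at each unknown node (sum of currents leaving = 0; resistances in Ω):
  Node 1: (V_1 - 15)/50 + (V_1 - 0)/40 = 0
Collecting terms: 0.045 × V_1 = 0.3  =>  V_1 = 6.667 V
The requested potential is V_1 = 6.667 V.

Final answer: V_1 = 6.667 V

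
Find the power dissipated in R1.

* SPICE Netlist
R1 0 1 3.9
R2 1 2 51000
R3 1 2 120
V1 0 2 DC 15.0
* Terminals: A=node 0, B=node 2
Nodal analysis, taking node 2 as the 0 V reference.
Source V1 fixes V_0 = 15 V.
KCL at each unknown node (sum of currents leaving = 0; resistances in Ω):
  Node 1: (V_1 - 15)/3.9 + (V_1 - 0)/51000 + (V_1 - 0)/120 = 0
Collecting terms: 0.2648 × V_1 = 3.846  =>  V_1 = 14.53 V
I_R1 = (V_0 - V_1)/R1 = (15 - 14.53)/3.9 = 0.1213 A
P_R1 = I_R1² × R1 = (0.1213)² × 3.9 = 0.05742 W

Final answer: 0.05742 W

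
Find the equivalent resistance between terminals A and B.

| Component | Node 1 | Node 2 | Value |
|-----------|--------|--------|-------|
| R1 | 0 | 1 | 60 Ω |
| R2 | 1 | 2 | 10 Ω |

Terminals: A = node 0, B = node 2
Reduce the network between node 0 (A) and node 2 (B) by series/parallel combination:
  Rs1 = R1 + R2 (series, joined only at node 1) = 60 + 10 = 70 Ω
R_eq = 70 Ω

Final answer: 70 Ω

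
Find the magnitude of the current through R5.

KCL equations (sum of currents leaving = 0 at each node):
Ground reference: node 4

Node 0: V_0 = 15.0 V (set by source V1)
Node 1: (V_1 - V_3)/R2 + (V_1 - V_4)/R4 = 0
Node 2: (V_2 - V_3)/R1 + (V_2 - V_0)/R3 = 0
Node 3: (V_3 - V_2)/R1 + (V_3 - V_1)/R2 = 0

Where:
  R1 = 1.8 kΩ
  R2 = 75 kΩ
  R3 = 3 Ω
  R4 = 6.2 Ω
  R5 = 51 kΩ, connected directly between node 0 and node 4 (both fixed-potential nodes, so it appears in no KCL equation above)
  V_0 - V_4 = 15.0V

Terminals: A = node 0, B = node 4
Nodal analysis, taking node 4 as the 0 V reference.
Source V1 fixes V_0 = 15 V.
KCL at each unknown node (sum of currents leaving = 0; resistances in Ω):
  Node 1: (V_1 - V_3)/75000 + (V_1 - 0)/6.2 = 0
  Node 2: (V_2 - V_3)/1800 + (V_2 - 15)/3 = 0
  Node 3: (V_3 - V_2)/1800 + (V_3 - V_1)/75000 = 0
Collecting terms (coefficients in siemens):
  0.1613·V_1 - 0.00001333·V_3 = 0
  0.3339·V_2 - 0.0005556·V_3 = 5
  0.0005689·V_3 - 0.00001333·V_1 - 0.0005556·V_2 = 0
Solving these 3 simultaneous equations (Gaussian elimination) gives:
  V_1 = 0.001211 V, V_2 = 15 V, V_3 = 14.65 V
I_R5 = (V_0 - V_4)/R5 = (15 - 0)/51000 = 0.0002941 A
|I_R5| = 0.0002941 A

Final answer: |I_R5| = 0.0002941 A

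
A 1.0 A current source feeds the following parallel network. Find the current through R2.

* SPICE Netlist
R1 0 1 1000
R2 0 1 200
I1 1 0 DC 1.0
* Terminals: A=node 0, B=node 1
All resistors sit directly between nodes 0 and 1, so they are in parallel and share one voltage V; the full source current 1 A splits among them.
1/R_par = 1/1000 + 1/200 = 0.006 S  =>  R_par = 166.7 Ω
V = I × R_par = 1 × 166.7 = 166.7 V
I_R2 = V/R2 = 166.7/200 = 0.8333 A

Final answer: 0.8333 A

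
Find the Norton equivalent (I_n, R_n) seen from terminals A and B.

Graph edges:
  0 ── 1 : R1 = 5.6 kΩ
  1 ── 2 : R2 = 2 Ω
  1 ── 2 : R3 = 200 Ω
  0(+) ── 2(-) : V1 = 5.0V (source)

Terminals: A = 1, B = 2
Find the Thévenin equivalent first; then I_n = V_th/R_th and R_n = R_th.
Step 1 — V_th is the open-circuit voltage V_A - V_B (nothing connected across the terminals).
Nodal analysis, taking node 2 as the 0 V reference.
Source V1 fixes V_0 = 5 V.
KCL at each unknown node (sum of currents leaving = 0; resistances in Ω):
  Node 1: (V_1 - 5)/5600 + (V_1 - 0)/2 + (V_1 - 0)/200 = 0
Collecting terms: 0.5052 × V_1 = 0.0008929  =>  V_1 = 0.001767 V
V_th = V_1 - V_2 = 0.001767 - 0 = 0.001767 V
Step 2 — R_th: zero the source — replace V1 by a short circuit (node 2 merges into node 0) — and find the resistance seen between A (node 1) and B (node 0).
Reduce the network between node 1 (A) and node 0 (B) by series/parallel combination:
  Rp1 = R1 ‖ R2 ‖ R3 (parallel, all between nodes 0 and 1) = 1/(1/5600 + 1/2 + 1/200) = 1.979 Ω
R_th = 1.979 Ω
I_n = V_th/R_th = 0.001767/1.979 = 0.0008929 A, and R_n = R_th = 1.979 Ω

Final answer: I_n = 0.0008929 A, R_n = 1.979 Ω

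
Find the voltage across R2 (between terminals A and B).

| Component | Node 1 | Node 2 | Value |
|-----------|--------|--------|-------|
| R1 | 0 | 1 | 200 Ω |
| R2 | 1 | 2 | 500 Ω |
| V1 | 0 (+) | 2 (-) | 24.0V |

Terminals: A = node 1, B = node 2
R1 and R2 are in series across V1 (node 0 → node 1 → node 2), and the output A–B is taken across R2, so this is a voltage divider.
Series current: I = V1/(R1 + R2) = 24/(200 + 500) = 24/700 = 0.03429 A
V_R2 = I × R2 = V1 × R2/(R1 + R2) = 24 × 500/700 = 17.14 V

Final answer: 17.14 V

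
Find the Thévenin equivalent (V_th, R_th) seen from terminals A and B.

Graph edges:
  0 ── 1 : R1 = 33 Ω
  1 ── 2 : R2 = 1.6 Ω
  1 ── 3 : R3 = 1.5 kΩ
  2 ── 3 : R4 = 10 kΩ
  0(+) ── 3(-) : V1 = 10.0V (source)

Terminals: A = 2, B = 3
Step 1 — V_th is the open-circuit voltage V_A - V_B (nothing connected across the terminals).
Nodal analysis, taking node 3 as the 0 V reference.
Source V1 fixes V_0 = 10 V.
KCL at each unknown node (sum of currents leaving = 0; resistances in Ω):
  Node 1: (V_1 - 10)/33 + (V_1 - V_2)/1.6 + (V_1 - 0)/1500 = 0
  Node 2: (V_2 - V_1)/1.6 + (V_2 - 0)/10000 = 0
Collecting terms (coefficients in siemens):
  0.656·V_1 - 0.625·V_2 = 0.303
  0.6251·V_2 - 0.625·V_1 = 0
Determinant D = (0.656)(0.6251) - (-0.625)(-0.625) = 0.01942
V_1 = [(0.303)(0.6251) - (-0.625)(0)]/D = 9.753 V
V_2 = [(0.656)(0) - (0.303)(-0.625)]/D = 9.752 V
V_th = V_2 - V_3 = 9.752 - 0 = 9.752 V
Step 2 — R_th: zero the source — replace V1 by a short circuit (node 3 merges into node 0) — and find the resistance seen between A (node 2) and B (node 0).
Reduce the network between node 2 (A) and node 0 (B) by series/parallel combination:
  Rp1 = R1 ‖ R3 (parallel, both between nodes 0 and 1) = 1/(1/33 + 1/1500) = 32.29 Ω
  Rs1 = R2 + Rp1 (series, joined only at node 1) = 1.6 + 32.29 = 33.89 Ω
  Rp2 = R4 ‖ Rs1 (parallel, both between nodes 0 and 2) = 1/(1/10000 + 1/33.89) = 33.78 Ω
R_th = 33.78 Ω

Final answer: V_th = 9.752 V, R_th = 33.78 Ω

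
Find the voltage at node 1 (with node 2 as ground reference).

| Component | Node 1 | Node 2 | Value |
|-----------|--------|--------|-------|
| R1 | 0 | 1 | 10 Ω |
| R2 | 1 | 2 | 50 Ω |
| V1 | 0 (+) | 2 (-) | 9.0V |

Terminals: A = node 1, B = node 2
Nodal analysis, taking node 2 as the 0 V reference.
Source V1 fixes V_0 = 9 V.
KCL at each unknown node (sum of currents leaving = 0; resistances in Ω):
  Node 1: (V_1 - 9)/10 + (V_1 - 0)/50 = 0
Collecting terms: 0.12 × V_1 = 0.9  =>  V_1 = 7.5 V
The requested potential is V_1 = 7.5 V.

Final answer: V_1 = 7.5 V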